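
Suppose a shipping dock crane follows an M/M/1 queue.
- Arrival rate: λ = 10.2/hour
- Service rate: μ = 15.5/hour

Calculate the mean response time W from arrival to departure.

First, compute utilization: ρ = λ/μ = 10.2/15.5 = 0.6581
For M/M/1: W = 1/(μ-λ)
W = 1/(15.5-10.2) = 1/5.30
W = 0.1887 hours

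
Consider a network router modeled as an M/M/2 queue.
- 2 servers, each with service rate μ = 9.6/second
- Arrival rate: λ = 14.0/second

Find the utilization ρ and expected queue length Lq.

Traffic intensity: ρ = λ/(cμ) = 14.0/(2×9.6) = 0.7292
Since ρ = 0.7292 < 1, system is stable.
Offered load a = λ/μ = cρ = 14.0/9.6 = 1.4583
P₀ = [ Σₙ₌₀^1 aⁿ/n! + a^2/(2!(1-ρ)) ]⁻¹
Σ = a^0/0! + a^1/1! = 1.0000 + 1.4583 = 2.4583
a^2/(2!(1-ρ)) = 2.1267/(2 × 0.27083) = 3.9263
P₀ = 1/(2.4583 + 3.9263) = 0.1566
Lq = P₀·a^2·ρ / (2!(1-ρ)²) = 0.15663 × 2.1267 × 0.72917 / (2 × 0.073351) = 1.6557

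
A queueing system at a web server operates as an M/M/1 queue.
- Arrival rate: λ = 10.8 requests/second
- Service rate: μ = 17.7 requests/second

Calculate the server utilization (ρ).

Server utilization: ρ = λ/μ
ρ = 10.8/17.7 = 0.6102
The server is busy 61.02% of the time.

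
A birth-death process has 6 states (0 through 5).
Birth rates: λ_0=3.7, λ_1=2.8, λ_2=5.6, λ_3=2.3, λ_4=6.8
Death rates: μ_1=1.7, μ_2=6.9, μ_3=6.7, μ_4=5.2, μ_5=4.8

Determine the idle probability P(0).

Ratios P(n)/P(0) = (λ₀···λₙ₋₁)/(μ₁···μₙ):
P(1)/P(0) = (3.7)/(1.7) = 2.17647
P(2)/P(0) = (3.7×2.8)/(1.7×6.9) = 0.883205
P(3)/P(0) = (3.7×2.8×5.6)/(1.7×6.9×6.7) = 0.738202
P(4)/P(0) = (3.7×2.8×5.6×2.3)/(1.7×6.9×6.7×5.2) = 0.326512
P(5)/P(0) = (3.7×2.8×5.6×2.3×6.8)/(1.7×6.9×6.7×5.2×4.8) = 0.462559

Normalization: ∑ P(n) = 1
P(0) × (1.00000 + 2.17647 + 0.883205 + 0.738202 + 0.326512 + 0.462559) = 1
P(0) × 5.5869 = 1
P(0) = 1/5.5869 = 0.1790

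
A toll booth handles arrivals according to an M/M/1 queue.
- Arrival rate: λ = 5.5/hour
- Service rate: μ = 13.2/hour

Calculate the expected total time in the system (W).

First, compute utilization: ρ = λ/μ = 5.5/13.2 = 0.4167
For M/M/1: W = 1/(μ-λ)
W = 1/(13.2-5.5) = 1/7.70
W = 0.1299 hours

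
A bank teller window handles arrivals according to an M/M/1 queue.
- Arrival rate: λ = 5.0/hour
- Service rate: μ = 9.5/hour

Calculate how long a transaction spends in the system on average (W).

First, compute utilization: ρ = λ/μ = 5.0/9.5 = 0.5263
For M/M/1: W = 1/(μ-λ)
W = 1/(9.5-5.0) = 1/4.50
W = 0.2222 hours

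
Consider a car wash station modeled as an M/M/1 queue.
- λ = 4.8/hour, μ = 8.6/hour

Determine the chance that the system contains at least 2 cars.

ρ = λ/μ = 4.8/8.6 = 0.5581
P(N ≥ n) = ρⁿ
P(N ≥ 2) = 0.5581^2
P(N ≥ 2) = 0.3115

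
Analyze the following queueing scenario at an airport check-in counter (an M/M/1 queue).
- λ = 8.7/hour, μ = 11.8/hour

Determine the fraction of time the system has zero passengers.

ρ = λ/μ = 8.7/11.8 = 0.7373
P(0) = 1 - ρ = 1 - 0.7373 = 0.2627
The server is idle 26.27% of the time.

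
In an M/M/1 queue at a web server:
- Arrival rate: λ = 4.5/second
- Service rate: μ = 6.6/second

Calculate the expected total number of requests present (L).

ρ = λ/μ = 4.5/6.6 = 0.6818
For M/M/1: L = λ/(μ-λ)
L = 4.5/(6.6-4.5) = 4.5/2.10
L = 2.1429 requests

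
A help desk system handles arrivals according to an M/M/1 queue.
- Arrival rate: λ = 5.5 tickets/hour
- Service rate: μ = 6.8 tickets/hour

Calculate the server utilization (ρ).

Server utilization: ρ = λ/μ
ρ = 5.5/6.8 = 0.8088
The server is busy 80.88% of the time.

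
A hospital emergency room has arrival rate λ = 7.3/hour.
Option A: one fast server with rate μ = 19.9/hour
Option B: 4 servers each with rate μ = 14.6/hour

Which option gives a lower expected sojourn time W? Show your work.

Option A: single server μ = 19.9 (M/M/1)
  ρ_A = 7.3/19.9 = 0.3668
  W_A = 1/(μ-λ) = 1/(19.9-7.3) = 1/12.60 = 0.07937

Option B: 4 servers μ = 14.6 (M/M/4)
  ρ_B = λ/(cμ) = 7.3/(4×14.6) = 0.1250
  Offered load a = λ/μ = cρ = 7.3/14.6 = 0.5000
  P₀ = [ Σₙ₌₀^3 aⁿ/n! + a^4/(4!(1-ρ)) ]⁻¹
  Σ = a^0/0! + a^1/1! + a^2/2! + a^3/3! = 1.0000 + 0.5000 + 0.1250 + 0.02083 = 1.6458
  a^4/(4!(1-ρ)) = 0.06250/(24 × 0.8750) = 0.002976
  P₀ = 1/(1.6458 + 0.002976) = 0.6065
  Lq = P₀·a^4·ρ / (4!(1-ρ)²) = 0.6065 × 0.06250 × 0.1250 / (24 × 0.7656) = 0.0002579
  Wq_B = Lq/λ = 0.00025786/7.3 = 0.00003532
  W_B = Wq_B + 1/μ = 0.00003532 + 0.06849 = 0.06853

Since W_B = 0.06853 < W_A = 0.07937, Option B (multiple servers) has the shorter time in system.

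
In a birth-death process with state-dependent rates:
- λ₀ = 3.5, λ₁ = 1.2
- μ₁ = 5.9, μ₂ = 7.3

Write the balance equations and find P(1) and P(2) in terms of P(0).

Balance equations:
State 0: λ₀P₀ = μ₁P₁ → P₁ = (λ₀/μ₁)P₀ = (3.5/5.9)P₀ = 0.5932P₀
State 1: P₂ = (λ₀λ₁)/(μ₁μ₂)P₀ = (3.5×1.2)/(5.9×7.3)P₀ = 0.09752P₀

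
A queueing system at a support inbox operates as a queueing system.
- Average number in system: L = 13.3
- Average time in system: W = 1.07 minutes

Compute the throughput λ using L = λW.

Little's Law: L = λW, so λ = L/W
λ = 13.3/1.07 = 12.4299 emails/minute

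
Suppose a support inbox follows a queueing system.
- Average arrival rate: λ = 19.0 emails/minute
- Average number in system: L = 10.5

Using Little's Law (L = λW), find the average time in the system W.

Little's Law: L = λW, so W = L/λ
W = 10.5/19.0 = 0.5526 minutes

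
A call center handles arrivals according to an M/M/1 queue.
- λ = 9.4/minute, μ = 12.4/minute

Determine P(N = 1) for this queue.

ρ = λ/μ = 9.4/12.4 = 0.7581
P(n) = (1-ρ)ρⁿ
P(1) = (1-0.7581) × 0.7581^1
P(1) = 0.2419 × 0.7581
P(1) = 0.1834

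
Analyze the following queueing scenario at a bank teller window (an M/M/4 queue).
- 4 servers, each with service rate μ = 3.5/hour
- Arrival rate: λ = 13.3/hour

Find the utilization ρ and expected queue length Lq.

Traffic intensity: ρ = λ/(cμ) = 13.3/(4×3.5) = 0.9500
Since ρ = 0.9500 < 1, system is stable.
Offered load a = λ/μ = cρ = 13.3/3.5 = 3.8000
P₀ = [ Σₙ₌₀^3 aⁿ/n! + a^4/(4!(1-ρ)) ]⁻¹
Σ = a^0/0! + a^1/1! + a^2/2! + a^3/3! = 1.0000 + 3.8000 + 7.2200 + 9.1453 = 21.1653
a^4/(4!(1-ρ)) = 208.5136/(24 × 0.05000) = 173.7613
P₀ = 1/(21.1653 + 173.7613) = 0.005130
Lq = P₀·a^4·ρ / (4!(1-ρ)²) = 0.005130134 × 208.5136 × 0.9500000 / (24 × 0.002500000) = 16.9370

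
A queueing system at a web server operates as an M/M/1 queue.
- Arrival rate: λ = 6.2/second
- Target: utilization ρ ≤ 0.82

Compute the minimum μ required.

ρ = λ/μ, so μ = λ/ρ
μ ≥ 6.2/0.82 = 7.5610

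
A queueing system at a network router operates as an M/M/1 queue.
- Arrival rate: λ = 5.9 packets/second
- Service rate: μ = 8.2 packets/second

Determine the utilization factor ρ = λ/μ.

Server utilization: ρ = λ/μ
ρ = 5.9/8.2 = 0.7195
The server is busy 71.95% of the time.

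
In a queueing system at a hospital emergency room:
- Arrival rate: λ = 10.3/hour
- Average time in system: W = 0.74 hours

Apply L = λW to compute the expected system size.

Little's Law: L = λW
L = 10.3 × 0.74 = 7.6220 patients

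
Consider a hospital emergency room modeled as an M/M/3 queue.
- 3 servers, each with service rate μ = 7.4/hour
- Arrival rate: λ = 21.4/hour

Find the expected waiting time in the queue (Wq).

Traffic intensity: ρ = λ/(cμ) = 21.4/(3×7.4) = 0.9640
Since ρ = 0.9640 < 1, system is stable.
Offered load a = λ/μ = cρ = 21.4/7.4 = 2.8919
P₀ = [ Σₙ₌₀^2 aⁿ/n! + a^3/(3!(1-ρ)) ]⁻¹
Σ = a^0/0! + a^1/1! + a^2/2! = 1.0000 + 2.8919 + 4.1815 = 8.0734
a^3/(3!(1-ρ)) = 24.18500/(6 × 0.03603604) = 111.8556
P₀ = 1/(8.0734 + 111.8556) = 0.008338
Lq = P₀·a^3·ρ / (3!(1-ρ)²) = 0.0083383 × 24.1850 × 0.96396 / (6 × 0.0012986) = 24.9492
Wq = Lq/λ = 24.9492/21.4 = 1.1659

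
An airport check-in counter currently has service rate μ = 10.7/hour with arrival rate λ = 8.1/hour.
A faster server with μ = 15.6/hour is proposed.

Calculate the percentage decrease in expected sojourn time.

System 1: ρ₁ = 8.1/10.7 = 0.7570, W₁ = 1/(10.7-8.1) = 0.38462
System 2: ρ₂ = 8.1/15.6 = 0.5192, W₂ = 1/(15.6-8.1) = 0.13333
Improvement: (W₁-W₂)/W₁ = (0.38462-0.13333)/0.38462 = 65.33%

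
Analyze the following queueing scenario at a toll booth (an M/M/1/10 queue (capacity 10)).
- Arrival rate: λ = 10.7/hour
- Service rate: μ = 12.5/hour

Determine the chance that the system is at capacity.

ρ = λ/μ = 10.7/12.5 = 0.8560
P₀ = (1-ρ)/(1-ρ^(K+1)) = (1-0.8560)/(1-0.8560^11) = 0.1440/0.8192 = 0.1758
P_K = P₀×ρ^K = 0.1758 × 0.8560^10 = 0.1758 × 0.2112 = 0.03713
Blocking probability = 3.71%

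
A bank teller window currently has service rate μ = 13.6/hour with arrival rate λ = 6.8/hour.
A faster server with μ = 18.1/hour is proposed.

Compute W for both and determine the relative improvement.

System 1: ρ₁ = 6.8/13.6 = 0.5000, W₁ = 1/(13.6-6.8) = 0.14706
System 2: ρ₂ = 6.8/18.1 = 0.3757, W₂ = 1/(18.1-6.8) = 0.088496
Improvement: (W₁-W₂)/W₁ = (0.14706-0.088496)/0.14706 = 39.82%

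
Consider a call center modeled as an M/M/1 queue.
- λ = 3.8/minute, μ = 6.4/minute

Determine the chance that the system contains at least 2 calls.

ρ = λ/μ = 3.8/6.4 = 0.5937
P(N ≥ n) = ρⁿ
P(N ≥ 2) = 0.5937^2
P(N ≥ 2) = 0.3525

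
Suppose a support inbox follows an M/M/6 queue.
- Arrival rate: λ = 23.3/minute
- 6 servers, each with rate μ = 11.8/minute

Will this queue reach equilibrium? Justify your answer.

Stability requires ρ = λ/(cμ) < 1
ρ = 23.3/(6 × 11.8) = 23.3/70.80 = 0.3291
Since 0.3291 < 1, the system is STABLE.
The servers are busy 32.91% of the time.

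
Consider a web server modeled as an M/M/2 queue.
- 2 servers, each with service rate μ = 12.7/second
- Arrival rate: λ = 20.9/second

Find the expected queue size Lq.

Traffic intensity: ρ = λ/(cμ) = 20.9/(2×12.7) = 0.8228
Since ρ = 0.8228 < 1, system is stable.
Offered load a = λ/μ = cρ = 20.9/12.7 = 1.6457
P₀ = [ Σₙ₌₀^1 aⁿ/n! + a^2/(2!(1-ρ)) ]⁻¹
Σ = a^0/0! + a^1/1! = 1.0000 + 1.6457 = 2.6457
a^2/(2!(1-ρ)) = 2.70823/(2 × 0.177165) = 7.6432
P₀ = 1/(2.6457 + 7.6432) = 0.09719
Lq = P₀·a^2·ρ / (2!(1-ρ)²) = 0.0971922 × 2.70823 × 0.822835 / (2 × 0.0313876) = 3.4502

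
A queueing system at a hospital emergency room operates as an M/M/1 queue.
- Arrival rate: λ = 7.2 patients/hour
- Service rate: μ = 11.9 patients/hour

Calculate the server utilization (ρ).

Server utilization: ρ = λ/μ
ρ = 7.2/11.9 = 0.6050
The server is busy 60.50% of the time.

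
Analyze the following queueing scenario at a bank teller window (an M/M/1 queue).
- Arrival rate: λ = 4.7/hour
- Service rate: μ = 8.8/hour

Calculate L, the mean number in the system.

ρ = λ/μ = 4.7/8.8 = 0.5341
For M/M/1: L = λ/(μ-λ)
L = 4.7/(8.8-4.7) = 4.7/4.10
L = 1.1463 transactions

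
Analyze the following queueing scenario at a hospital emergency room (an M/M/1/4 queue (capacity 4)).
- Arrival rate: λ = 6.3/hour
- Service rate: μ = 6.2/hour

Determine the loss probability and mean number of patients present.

ρ = λ/μ = 6.3/6.2 = 1.01613
P₀ = (1-ρ)/(1-ρ^(K+1)) = (1-1.01613)/(1-1.01613^5) = -0.01613/-0.08329 = 0.1937
P_K = P₀×ρ^K = 0.1937 × 1.01613^4 = 0.1937 × 1.0661 = 0.2065
Blocking probability P_4 = 0.2065 (20.65%)
L = ρ[1 - (K+1)ρ^K + Kρ^(K+1)] / [(1-ρ)(1-ρ^(K+1))]
L = 1.01613 × (1 - 5×1.06609792 + 4×1.08329408) / ((1 - 1.01613) × (1 - 1.08329408)) = 2.0320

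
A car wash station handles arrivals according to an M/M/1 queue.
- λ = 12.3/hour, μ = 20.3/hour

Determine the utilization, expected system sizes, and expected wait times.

Step 1: ρ = λ/μ = 12.3/20.3 = 0.6059
Step 2: L = λ/(μ-λ) = 12.3/8.00 = 1.5375
Step 3: Lq = λ²/(μ(μ-λ)) = 151.29/(20.3×8.00) = 0.9316
Step 4: W = 1/(μ-λ) = 1/8.00 = 0.1250
Step 5: Wq = λ/(μ(μ-λ)) = 12.3/(20.3×8.00) = 0.07574
Step 6: P(0) = 1-ρ = 0.3941
Verify: L = λW = 12.3×0.1250 = 1.5375 ✔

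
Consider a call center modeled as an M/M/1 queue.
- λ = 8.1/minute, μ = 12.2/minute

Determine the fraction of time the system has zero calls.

ρ = λ/μ = 8.1/12.2 = 0.6639
P(0) = 1 - ρ = 1 - 0.6639 = 0.3361
The server is idle 33.61% of the time.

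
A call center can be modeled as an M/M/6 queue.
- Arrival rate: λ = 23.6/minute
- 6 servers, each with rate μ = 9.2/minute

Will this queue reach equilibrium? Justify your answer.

Stability requires ρ = λ/(cμ) < 1
ρ = 23.6/(6 × 9.2) = 23.6/55.20 = 0.4275
Since 0.4275 < 1, the system is STABLE.
The servers are busy 42.75% of the time.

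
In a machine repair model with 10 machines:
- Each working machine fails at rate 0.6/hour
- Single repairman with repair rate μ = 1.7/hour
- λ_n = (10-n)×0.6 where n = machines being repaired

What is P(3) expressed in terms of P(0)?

P(3)/P(0) = ∏_{i=0}^{3-1} λ_i/μ_{i+1}
= (10-0)×0.6/1.7 × (10-1)×0.6/1.7 × (10-2)×0.6/1.7
= 31.6548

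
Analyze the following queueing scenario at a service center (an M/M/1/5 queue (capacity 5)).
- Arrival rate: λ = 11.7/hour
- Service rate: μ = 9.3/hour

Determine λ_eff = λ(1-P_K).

ρ = λ/μ = 11.7/9.3 = 1.2581
P₀ = (1-ρ)/(1-ρ^(K+1)) = (1-1.2581)/(1-1.2581^6) = -0.2581/-2.9654 = 0.08704
P_K = P₀×ρ^K = 0.08704 × 1.2581^5 = 0.08704 × 3.1519 = 0.2743
λ_eff = λ(1-P_K) = 11.7 × (1 - 0.27432) = 11.7 × 0.72568 = 8.4905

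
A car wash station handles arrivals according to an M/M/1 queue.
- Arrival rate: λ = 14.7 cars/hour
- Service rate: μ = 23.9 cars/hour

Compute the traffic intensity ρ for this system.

Server utilization: ρ = λ/μ
ρ = 14.7/23.9 = 0.6151
The server is busy 61.51% of the time.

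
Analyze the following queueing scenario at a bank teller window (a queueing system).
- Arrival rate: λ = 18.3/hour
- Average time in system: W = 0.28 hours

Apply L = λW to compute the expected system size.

Little's Law: L = λW
L = 18.3 × 0.28 = 5.1240 transactions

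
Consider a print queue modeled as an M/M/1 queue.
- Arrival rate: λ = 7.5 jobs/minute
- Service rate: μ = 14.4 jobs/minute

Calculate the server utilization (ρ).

Server utilization: ρ = λ/μ
ρ = 7.5/14.4 = 0.5208
The server is busy 52.08% of the time.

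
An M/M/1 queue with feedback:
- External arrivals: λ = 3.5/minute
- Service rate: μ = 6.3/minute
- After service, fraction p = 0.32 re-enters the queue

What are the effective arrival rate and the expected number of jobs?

Effective arrival rate: λ_eff = λ/(1-p) = 3.5/(1-0.32) = 3.5/0.68 = 5.147059
ρ = λ_eff/μ = 5.147059/6.3 = 0.816993
L = ρ/(1-ρ) = 0.816993/(1-0.816993) = 4.4643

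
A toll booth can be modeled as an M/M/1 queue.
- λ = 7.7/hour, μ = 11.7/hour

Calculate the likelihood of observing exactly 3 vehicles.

ρ = λ/μ = 7.7/11.7 = 0.6581
P(n) = (1-ρ)ρⁿ
P(3) = (1-0.6581) × 0.6581^3
P(3) = 0.34190 × 0.28502
P(3) = 0.09745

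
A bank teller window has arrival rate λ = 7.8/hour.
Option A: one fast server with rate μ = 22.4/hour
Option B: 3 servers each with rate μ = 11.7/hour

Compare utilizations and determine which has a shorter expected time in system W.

Option A: single server μ = 22.4 (M/M/1)
  ρ_A = 7.8/22.4 = 0.3482
  W_A = 1/(μ-λ) = 1/(22.4-7.8) = 1/14.60 = 0.06849

Option B: 3 servers μ = 11.7 (M/M/3)
  ρ_B = λ/(cμ) = 7.8/(3×11.7) = 0.2222
  Offered load a = λ/μ = cρ = 7.8/11.7 = 0.6667
  P₀ = [ Σₙ₌₀^2 aⁿ/n! + a^3/(3!(1-ρ)) ]⁻¹
  Σ = a^0/0! + a^1/1! + a^2/2! = 1.0000 + 0.6667 + 0.2222 = 1.8889
  a^3/(3!(1-ρ)) = 0.2963/(6 × 0.7778) = 0.06349
  P₀ = 1/(1.8889 + 0.06349) = 0.5122
  Lq = P₀·a^3·ρ / (3!(1-ρ)²) = 0.51220 × 0.29630 × 0.22222 / (6 × 0.60494) = 0.009292
  Wq_B = Lq/λ = 0.009292/7.8 = 0.001191
  W_B = Wq_B + 1/μ = 0.001191 + 0.08547 = 0.08666

Since W_A = 0.06849 < W_B = 0.08666, Option A (single fast server) has the shorter time in system.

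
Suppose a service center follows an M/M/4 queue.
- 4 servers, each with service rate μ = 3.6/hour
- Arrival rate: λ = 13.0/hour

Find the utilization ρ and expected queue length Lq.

Traffic intensity: ρ = λ/(cμ) = 13.0/(4×3.6) = 0.9028
Since ρ = 0.9028 < 1, system is stable.
Offered load a = λ/μ = cρ = 13.0/3.6 = 3.6111
P₀ = [ Σₙ₌₀^3 aⁿ/n! + a^4/(4!(1-ρ)) ]⁻¹
Σ = a^0/0! + a^1/1! + a^2/2! + a^3/3! = 1.0000 + 3.6111 + 6.5201 + 7.8482 = 18.9794
a^4/(4!(1-ρ)) = 170.0448/(24 × 0.0972222) = 72.8764
P₀ = 1/(18.9794 + 72.8764) = 0.01089
Lq = P₀·a^4·ρ / (4!(1-ρ)²) = 0.0108866 × 170.0448 × 0.902778 / (24 × 0.00945216) = 7.3671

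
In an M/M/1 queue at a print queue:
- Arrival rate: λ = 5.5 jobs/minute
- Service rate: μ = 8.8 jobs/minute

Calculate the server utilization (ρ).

Server utilization: ρ = λ/μ
ρ = 5.5/8.8 = 0.6250
The server is busy 62.50% of the time.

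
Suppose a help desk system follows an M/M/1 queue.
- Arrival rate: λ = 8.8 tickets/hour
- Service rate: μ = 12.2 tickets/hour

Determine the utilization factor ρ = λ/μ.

Server utilization: ρ = λ/μ
ρ = 8.8/12.2 = 0.7213
The server is busy 72.13% of the time.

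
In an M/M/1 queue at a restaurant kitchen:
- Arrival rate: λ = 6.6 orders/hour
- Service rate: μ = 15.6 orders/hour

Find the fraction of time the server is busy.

Server utilization: ρ = λ/μ
ρ = 6.6/15.6 = 0.4231
The server is busy 42.31% of the time.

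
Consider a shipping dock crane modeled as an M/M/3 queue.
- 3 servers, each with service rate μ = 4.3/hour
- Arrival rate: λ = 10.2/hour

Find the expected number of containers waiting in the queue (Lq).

Traffic intensity: ρ = λ/(cμ) = 10.2/(3×4.3) = 0.7907
Since ρ = 0.7907 < 1, system is stable.
Offered load a = λ/μ = cρ = 10.2/4.3 = 2.3721
P₀ = [ Σₙ₌₀^2 aⁿ/n! + a^3/(3!(1-ρ)) ]⁻¹
Σ = a^0/0! + a^1/1! + a^2/2! = 1.0000 + 2.3721 + 2.8134 = 6.1855
a^3/(3!(1-ρ)) = 13.34735/(6 × 0.2093023) = 10.6284
P₀ = 1/(6.1855 + 10.6284) = 0.05947
Lq = P₀·a^3·ρ / (3!(1-ρ)²) = 0.059474 × 13.3474 × 0.79070 / (6 × 0.043807) = 2.3880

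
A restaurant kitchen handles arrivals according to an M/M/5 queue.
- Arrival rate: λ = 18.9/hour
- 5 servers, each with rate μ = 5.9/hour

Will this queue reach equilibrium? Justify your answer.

Stability requires ρ = λ/(cμ) < 1
ρ = 18.9/(5 × 5.9) = 18.9/29.50 = 0.6407
Since 0.6407 < 1, the system is STABLE.
The servers are busy 64.07% of the time.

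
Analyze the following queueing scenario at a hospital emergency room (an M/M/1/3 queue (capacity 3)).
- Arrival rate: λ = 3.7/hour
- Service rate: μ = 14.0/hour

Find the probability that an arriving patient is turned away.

ρ = λ/μ = 3.7/14.0 = 0.2643
P₀ = (1-ρ)/(1-ρ^(K+1)) = (1-0.2643)/(1-0.2643^4) = 0.7357/0.9951 = 0.7393
P_K = P₀×ρ^K = 0.7393 × 0.2643^3 = 0.7393 × 0.01846 = 0.01365
Blocking probability = 1.36%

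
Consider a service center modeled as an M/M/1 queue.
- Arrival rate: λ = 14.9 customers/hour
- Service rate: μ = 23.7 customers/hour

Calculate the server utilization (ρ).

Server utilization: ρ = λ/μ
ρ = 14.9/23.7 = 0.6287
The server is busy 62.87% of the time.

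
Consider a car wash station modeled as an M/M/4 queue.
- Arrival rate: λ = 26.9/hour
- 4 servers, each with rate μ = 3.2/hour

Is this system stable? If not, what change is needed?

Stability requires ρ = λ/(cμ) < 1
ρ = 26.9/(4 × 3.2) = 26.9/12.80 = 2.1016
Since 2.1016 ≥ 1, the system is UNSTABLE.
Need c > λ/μ = 26.9/3.2 = 8.41.
Minimum servers needed: c = 9.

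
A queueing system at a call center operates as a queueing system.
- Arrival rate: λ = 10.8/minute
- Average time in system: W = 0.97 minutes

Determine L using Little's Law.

Little's Law: L = λW
L = 10.8 × 0.97 = 10.4760 calls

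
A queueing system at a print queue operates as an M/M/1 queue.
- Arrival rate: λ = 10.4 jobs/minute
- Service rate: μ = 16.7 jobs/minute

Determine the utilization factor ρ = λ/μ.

Server utilization: ρ = λ/μ
ρ = 10.4/16.7 = 0.6228
The server is busy 62.28% of the time.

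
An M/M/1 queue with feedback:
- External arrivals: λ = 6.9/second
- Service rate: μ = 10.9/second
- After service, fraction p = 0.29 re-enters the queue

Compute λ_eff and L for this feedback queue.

Effective arrival rate: λ_eff = λ/(1-p) = 6.9/(1-0.29) = 6.9/0.71 = 9.71831
ρ = λ_eff/μ = 9.71831/10.9 = 0.891588
L = ρ/(1-ρ) = 0.891588/(1-0.891588) = 8.2241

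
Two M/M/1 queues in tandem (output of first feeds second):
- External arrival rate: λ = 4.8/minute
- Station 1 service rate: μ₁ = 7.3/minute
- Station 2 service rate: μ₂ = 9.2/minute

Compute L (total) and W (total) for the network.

By Jackson's theorem, each station behaves as independent M/M/1.
Station 1: ρ₁ = 4.8/7.3 = 0.6575, L₁ = ρ₁/(1-ρ₁) = λ/(μ₁-λ) = 4.8/2.50 = 1.9200
Station 2: ρ₂ = 4.8/9.2 = 0.5217, L₂ = ρ₂/(1-ρ₂) = λ/(μ₂-λ) = 4.8/4.40 = 1.0909
Total: L = L₁ + L₂ = 1.9200 + 1.0909 = 3.0109
W = L/λ = 3.0109/4.8 = 0.6273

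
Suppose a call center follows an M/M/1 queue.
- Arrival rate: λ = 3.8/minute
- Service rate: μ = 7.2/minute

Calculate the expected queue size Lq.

ρ = λ/μ = 3.8/7.2 = 0.5278
For M/M/1: Lq = λ²/(μ(μ-λ))
Lq = 14.44/(7.2 × 3.40)
Lq = 0.5899 calls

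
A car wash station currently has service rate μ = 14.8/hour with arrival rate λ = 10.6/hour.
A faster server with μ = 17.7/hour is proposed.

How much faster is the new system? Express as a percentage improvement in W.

System 1: ρ₁ = 10.6/14.8 = 0.7162, W₁ = 1/(14.8-10.6) = 0.238095
System 2: ρ₂ = 10.6/17.7 = 0.5989, W₂ = 1/(17.7-10.6) = 0.140845
Improvement: (W₁-W₂)/W₁ = (0.238095-0.140845)/0.238095 = 40.85%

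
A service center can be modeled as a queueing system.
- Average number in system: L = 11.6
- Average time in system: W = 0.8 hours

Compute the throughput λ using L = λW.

Little's Law: L = λW, so λ = L/W
λ = 11.6/0.8 = 14.5000 customers/hour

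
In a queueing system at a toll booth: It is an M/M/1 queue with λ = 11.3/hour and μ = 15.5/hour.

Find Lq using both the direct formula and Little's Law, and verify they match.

Method 1 (direct): Lq = λ²/(μ(μ-λ)) = 127.69/(15.5 × 4.20) = 1.9614

Method 2 (Little's Law):
W = 1/(μ-λ) = 1/4.20 = 0.238095
Wq = W - 1/μ = 0.238095 - 0.0645161 = 0.173579
Lq = λWq = 11.3 × 0.173579 = 1.9614 ✔ (matches Method 1)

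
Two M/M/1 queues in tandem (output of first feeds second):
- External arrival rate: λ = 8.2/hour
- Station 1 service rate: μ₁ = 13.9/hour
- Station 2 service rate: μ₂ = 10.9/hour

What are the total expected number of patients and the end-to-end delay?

By Jackson's theorem, each station behaves as independent M/M/1.
Station 1: ρ₁ = 8.2/13.9 = 0.5899, L₁ = ρ₁/(1-ρ₁) = λ/(μ₁-λ) = 8.2/5.70 = 1.4386
Station 2: ρ₂ = 8.2/10.9 = 0.7523, L₂ = ρ₂/(1-ρ₂) = λ/(μ₂-λ) = 8.2/2.70 = 3.0370
Total: L = L₁ + L₂ = 1.4386 + 3.0370 = 4.4756
W = L/λ = 4.4756/8.2 = 0.5458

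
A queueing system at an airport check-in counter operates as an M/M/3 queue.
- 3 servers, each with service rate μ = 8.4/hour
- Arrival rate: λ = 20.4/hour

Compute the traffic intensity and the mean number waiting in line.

Traffic intensity: ρ = λ/(cμ) = 20.4/(3×8.4) = 0.8095
Since ρ = 0.8095 < 1, system is stable.
Offered load a = λ/μ = cρ = 20.4/8.4 = 2.4286
P₀ = [ Σₙ₌₀^2 aⁿ/n! + a^3/(3!(1-ρ)) ]⁻¹
Σ = a^0/0! + a^1/1! + a^2/2! = 1.0000 + 2.4286 + 2.9490 = 6.3776
a^3/(3!(1-ρ)) = 14.3236/(6 × 0.190476) = 12.5332
P₀ = 1/(6.3776 + 12.5332) = 0.05288
Lq = P₀·a^3·ρ / (3!(1-ρ)²) = 0.05288 × 14.3236 × 0.8095 / (6 × 0.03628) = 2.8167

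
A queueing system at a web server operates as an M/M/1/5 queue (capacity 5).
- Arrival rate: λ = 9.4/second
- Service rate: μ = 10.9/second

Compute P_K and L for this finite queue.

ρ = λ/μ = 9.4/10.9 = 0.86239
P₀ = (1-ρ)/(1-ρ^(K+1)) = (1-0.86239)/(1-0.86239^6) = 0.1376/0.5886 = 0.2338
P_K = P₀×ρ^K = 0.2338 × 0.86239^5 = 0.2338 × 0.4770 = 0.1115
Blocking probability P_5 = 0.1115 (11.15%)
L = ρ[1 - (K+1)ρ^K + Kρ^(K+1)] / [(1-ρ)(1-ρ^(K+1))]
L = 0.86239 × (1 - 6×0.47700 + 5×0.41136) / ((1 - 0.86239) × (1 - 0.41136)) = 2.0739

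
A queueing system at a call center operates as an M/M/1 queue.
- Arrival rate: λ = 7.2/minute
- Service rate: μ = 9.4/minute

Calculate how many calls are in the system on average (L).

ρ = λ/μ = 7.2/9.4 = 0.7660
For M/M/1: L = λ/(μ-λ)
L = 7.2/(9.4-7.2) = 7.2/2.20
L = 3.2727 calls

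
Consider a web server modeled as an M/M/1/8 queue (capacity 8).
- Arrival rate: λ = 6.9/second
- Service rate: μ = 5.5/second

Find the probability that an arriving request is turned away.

ρ = λ/μ = 6.9/5.5 = 1.25455
P₀ = (1-ρ)/(1-ρ^(K+1)) = (1-1.25455)/(1-1.25455^9) = -0.25455/-6.6982 = 0.03800
P_K = P₀×ρ^K = 0.03800 × 1.25455^8 = 0.03800 × 6.1363 = 0.2332
Blocking probability = 23.32%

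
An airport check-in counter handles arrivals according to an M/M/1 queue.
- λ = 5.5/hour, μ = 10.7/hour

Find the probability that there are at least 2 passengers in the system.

ρ = λ/μ = 5.5/10.7 = 0.5140
P(N ≥ n) = ρⁿ
P(N ≥ 2) = 0.5140^2
P(N ≥ 2) = 0.2642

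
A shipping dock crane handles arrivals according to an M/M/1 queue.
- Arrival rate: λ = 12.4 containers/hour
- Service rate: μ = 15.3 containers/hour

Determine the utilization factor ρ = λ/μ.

Server utilization: ρ = λ/μ
ρ = 12.4/15.3 = 0.8105
The server is busy 81.05% of the time.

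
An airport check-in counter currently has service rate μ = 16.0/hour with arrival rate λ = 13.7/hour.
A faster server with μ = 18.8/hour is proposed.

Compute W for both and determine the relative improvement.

System 1: ρ₁ = 13.7/16.0 = 0.8562, W₁ = 1/(16.0-13.7) = 0.4348
System 2: ρ₂ = 13.7/18.8 = 0.7287, W₂ = 1/(18.8-13.7) = 0.1961
Improvement: (W₁-W₂)/W₁ = (0.4348-0.1961)/0.4348 = 54.90%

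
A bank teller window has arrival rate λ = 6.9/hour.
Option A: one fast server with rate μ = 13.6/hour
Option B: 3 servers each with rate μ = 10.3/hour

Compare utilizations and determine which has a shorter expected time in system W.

Option A: single server μ = 13.6 (M/M/1)
  ρ_A = 6.9/13.6 = 0.5074
  W_A = 1/(μ-λ) = 1/(13.6-6.9) = 1/6.70 = 0.1493

Option B: 3 servers μ = 10.3 (M/M/3)
  ρ_B = λ/(cμ) = 6.9/(3×10.3) = 0.2233
  Offered load a = λ/μ = cρ = 6.9/10.3 = 0.6699
  P₀ = [ Σₙ₌₀^2 aⁿ/n! + a^3/(3!(1-ρ)) ]⁻¹
  Σ = a^0/0! + a^1/1! + a^2/2! = 1.0000 + 0.6699 + 0.2244 = 1.8943
  a^3/(3!(1-ρ)) = 0.30063/(6 × 0.77670) = 0.06451
  P₀ = 1/(1.8943 + 0.06451) = 0.5105
  Lq = P₀·a^3·ρ / (3!(1-ρ)²) = 0.51052 × 0.30063 × 0.22330 / (6 × 0.60326) = 0.009468
  Wq_B = Lq/λ = 0.009468/6.9 = 0.001372
  W_B = Wq_B + 1/μ = 0.001372 + 0.09709 = 0.09846

Since W_B = 0.09846 < W_A = 0.1493, Option B (multiple servers) has the shorter time in system.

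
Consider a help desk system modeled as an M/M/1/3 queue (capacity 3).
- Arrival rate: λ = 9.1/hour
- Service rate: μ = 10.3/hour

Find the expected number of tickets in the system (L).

ρ = λ/μ = 9.1/10.3 = 0.8835
P₀ = (1-ρ)/(1-ρ^(K+1)) = (1-0.8835)/(1-0.8835^4) = 0.1165/0.3907 = 0.2982
P_K = P₀×ρ^K = 0.2982 × 0.8835^3 = 0.2982 × 0.6896 = 0.2056
L = ρ[1 - (K+1)ρ^K + Kρ^(K+1)] / [(1-ρ)(1-ρ^(K+1))]
L = 0.8835 × (1 - 4×0.689636 + 3×0.609293) / ((1 - 0.8835) × (1 - 0.609293)) = 1.3458 tickets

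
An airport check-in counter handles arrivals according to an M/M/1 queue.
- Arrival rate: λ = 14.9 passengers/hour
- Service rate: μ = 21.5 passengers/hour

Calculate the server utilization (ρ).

Server utilization: ρ = λ/μ
ρ = 14.9/21.5 = 0.6930
The server is busy 69.30% of the time.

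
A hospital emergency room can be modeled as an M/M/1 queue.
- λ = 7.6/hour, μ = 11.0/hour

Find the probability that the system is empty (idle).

ρ = λ/μ = 7.6/11.0 = 0.6909
P(0) = 1 - ρ = 1 - 0.6909 = 0.3091
The server is idle 30.91% of the time.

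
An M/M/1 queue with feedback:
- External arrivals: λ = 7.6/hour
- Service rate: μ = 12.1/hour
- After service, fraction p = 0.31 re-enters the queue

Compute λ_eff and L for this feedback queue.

Effective arrival rate: λ_eff = λ/(1-p) = 7.6/(1-0.31) = 7.6/0.69 = 11.0145
ρ = λ_eff/μ = 11.0145/12.1 = 0.910289
L = ρ/(1-ρ) = 0.910289/(1-0.910289) = 10.1469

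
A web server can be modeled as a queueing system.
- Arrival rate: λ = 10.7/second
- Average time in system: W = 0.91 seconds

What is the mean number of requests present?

Little's Law: L = λW
L = 10.7 × 0.91 = 9.7370 requests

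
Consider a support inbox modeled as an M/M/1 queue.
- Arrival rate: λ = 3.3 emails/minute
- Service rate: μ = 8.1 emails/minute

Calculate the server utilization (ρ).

Server utilization: ρ = λ/μ
ρ = 3.3/8.1 = 0.4074
The server is busy 40.74% of the time.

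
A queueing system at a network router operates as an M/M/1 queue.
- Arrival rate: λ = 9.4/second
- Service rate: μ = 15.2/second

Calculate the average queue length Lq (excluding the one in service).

ρ = λ/μ = 9.4/15.2 = 0.6184
For M/M/1: Lq = λ²/(μ(μ-λ))
Lq = 88.36/(15.2 × 5.80)
Lq = 1.0023 packets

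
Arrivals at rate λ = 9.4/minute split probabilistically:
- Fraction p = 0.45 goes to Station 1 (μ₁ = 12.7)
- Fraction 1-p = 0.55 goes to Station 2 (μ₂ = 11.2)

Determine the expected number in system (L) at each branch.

Effective rates: λ₁ = 9.4×0.45 = 4.23, λ₂ = 9.4×0.55 = 5.17
Station 1: ρ₁ = 4.23/12.7 = 0.33307, L₁ = ρ₁/(1-ρ₁) = 0.33307/(1-0.33307) = 0.4994
Station 2: ρ₂ = 5.17/11.2 = 0.4616, L₂ = ρ₂/(1-ρ₂) = 0.4616/(1-0.4616) = 0.8574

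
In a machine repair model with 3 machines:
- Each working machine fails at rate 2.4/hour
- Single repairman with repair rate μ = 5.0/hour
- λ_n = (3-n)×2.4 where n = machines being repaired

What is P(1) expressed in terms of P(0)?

P(1)/P(0) = ∏_{i=0}^{1-1} λ_i/μ_{i+1}
= (3-0)×2.4/5.0
= 1.4400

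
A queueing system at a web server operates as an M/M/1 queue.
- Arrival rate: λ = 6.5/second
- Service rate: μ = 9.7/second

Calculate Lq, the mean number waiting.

ρ = λ/μ = 6.5/9.7 = 0.6701
For M/M/1: Lq = λ²/(μ(μ-λ))
Lq = 42.25/(9.7 × 3.20)
Lq = 1.3611 requests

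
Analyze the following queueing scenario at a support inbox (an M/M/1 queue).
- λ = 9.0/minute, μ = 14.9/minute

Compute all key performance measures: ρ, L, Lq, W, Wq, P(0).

Step 1: ρ = λ/μ = 9.0/14.9 = 0.6040
Step 2: L = λ/(μ-λ) = 9.0/5.90 = 1.5254
Step 3: Lq = λ²/(μ(μ-λ)) = 81.00/(14.9×5.90) = 0.9214
Step 4: W = 1/(μ-λ) = 1/5.90 = 0.16949
Step 5: Wq = λ/(μ(μ-λ)) = 9.0/(14.9×5.90) = 0.1024
Step 6: P(0) = 1-ρ = 0.3960
Verify: L = λW = 9.0×0.16949 = 1.5254 ✔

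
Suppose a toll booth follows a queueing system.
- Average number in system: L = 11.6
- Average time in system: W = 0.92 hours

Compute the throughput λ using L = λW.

Little's Law: L = λW, so λ = L/W
λ = 11.6/0.92 = 12.6087 vehicles/hour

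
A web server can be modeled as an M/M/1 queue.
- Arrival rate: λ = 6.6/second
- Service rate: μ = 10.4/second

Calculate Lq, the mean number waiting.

ρ = λ/μ = 6.6/10.4 = 0.6346
For M/M/1: Lq = λ²/(μ(μ-λ))
Lq = 43.56/(10.4 × 3.80)
Lq = 1.1022 requests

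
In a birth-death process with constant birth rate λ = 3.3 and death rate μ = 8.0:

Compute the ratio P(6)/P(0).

For constant rates: P(n)/P(0) = (λ/μ)^n
P(6)/P(0) = (3.3/8.0)^6 = 0.4125^6 = 0.004927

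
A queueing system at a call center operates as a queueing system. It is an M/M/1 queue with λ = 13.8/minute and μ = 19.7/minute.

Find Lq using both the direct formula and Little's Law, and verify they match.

Method 1 (direct): Lq = λ²/(μ(μ-λ)) = 190.44/(19.7 × 5.90) = 1.6385

Method 2 (Little's Law):
W = 1/(μ-λ) = 1/5.90 = 0.16949
Wq = W - 1/μ = 0.16949 - 0.050761 = 0.11873
Lq = λWq = 13.8 × 0.11873 = 1.6385 ✔ (matches Method 1)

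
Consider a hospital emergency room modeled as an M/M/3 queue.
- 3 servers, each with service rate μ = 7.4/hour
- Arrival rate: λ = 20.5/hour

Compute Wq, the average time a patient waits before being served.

Traffic intensity: ρ = λ/(cμ) = 20.5/(3×7.4) = 0.9234
Since ρ = 0.9234 < 1, system is stable.
Offered load a = λ/μ = cρ = 20.5/7.4 = 2.7703
P₀ = [ Σₙ₌₀^2 aⁿ/n! + a^3/(3!(1-ρ)) ]⁻¹
Σ = a^0/0! + a^1/1! + a^2/2! = 1.0000 + 2.7703 + 3.8372 = 7.6075
a^3/(3!(1-ρ)) = 21.26015/(6 × 0.07657658) = 46.2721
P₀ = 1/(7.6075 + 46.2721) = 0.01856
Lq = P₀·a^3·ρ / (3!(1-ρ)²) = 0.018560 × 21.2602 × 0.92342 / (6 × 0.0058640) = 10.3562
Wq = Lq/λ = 10.3562/20.5 = 0.5052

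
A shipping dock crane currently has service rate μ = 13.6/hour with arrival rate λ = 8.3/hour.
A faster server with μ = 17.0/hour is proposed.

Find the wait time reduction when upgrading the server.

System 1: ρ₁ = 8.3/13.6 = 0.6103, W₁ = 1/(13.6-8.3) = 0.18868
System 2: ρ₂ = 8.3/17.0 = 0.4882, W₂ = 1/(17.0-8.3) = 0.11494
Improvement: (W₁-W₂)/W₁ = (0.18868-0.11494)/0.18868 = 39.08%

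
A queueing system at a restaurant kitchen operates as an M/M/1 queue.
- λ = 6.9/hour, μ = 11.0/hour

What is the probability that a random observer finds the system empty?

ρ = λ/μ = 6.9/11.0 = 0.6273
P(0) = 1 - ρ = 1 - 0.6273 = 0.3727
The server is idle 37.27% of the time.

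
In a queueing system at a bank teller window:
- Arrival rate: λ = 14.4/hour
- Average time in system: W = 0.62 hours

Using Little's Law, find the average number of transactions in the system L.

Little's Law: L = λW
L = 14.4 × 0.62 = 8.9280 transactions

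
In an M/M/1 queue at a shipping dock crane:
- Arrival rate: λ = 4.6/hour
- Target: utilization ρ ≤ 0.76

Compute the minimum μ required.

ρ = λ/μ, so μ = λ/ρ
μ ≥ 4.6/0.76 = 6.0526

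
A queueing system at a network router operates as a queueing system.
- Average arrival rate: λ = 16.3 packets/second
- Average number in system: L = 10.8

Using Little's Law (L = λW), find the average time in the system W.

Little's Law: L = λW, so W = L/λ
W = 10.8/16.3 = 0.6626 seconds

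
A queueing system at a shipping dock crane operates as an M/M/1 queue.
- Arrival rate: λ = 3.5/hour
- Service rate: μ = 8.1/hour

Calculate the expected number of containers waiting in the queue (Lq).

ρ = λ/μ = 3.5/8.1 = 0.4321
For M/M/1: Lq = λ²/(μ(μ-λ))
Lq = 12.25/(8.1 × 4.60)
Lq = 0.3288 containers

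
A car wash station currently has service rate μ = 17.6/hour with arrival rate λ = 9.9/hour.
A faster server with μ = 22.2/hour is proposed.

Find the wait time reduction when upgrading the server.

System 1: ρ₁ = 9.9/17.6 = 0.5625, W₁ = 1/(17.6-9.9) = 0.12987
System 2: ρ₂ = 9.9/22.2 = 0.4459, W₂ = 1/(22.2-9.9) = 0.081301
Improvement: (W₁-W₂)/W₁ = (0.12987-0.081301)/0.12987 = 37.40%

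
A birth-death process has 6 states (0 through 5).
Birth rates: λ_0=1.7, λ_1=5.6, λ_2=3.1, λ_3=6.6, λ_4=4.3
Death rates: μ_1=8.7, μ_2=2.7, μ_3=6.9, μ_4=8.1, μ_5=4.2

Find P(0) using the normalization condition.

Ratios P(n)/P(0) = (λ₀···λₙ₋₁)/(μ₁···μₙ):
P(1)/P(0) = (1.7)/(8.7) = 0.19540
P(2)/P(0) = (1.7×5.6)/(8.7×2.7) = 0.40528
P(3)/P(0) = (1.7×5.6×3.1)/(8.7×2.7×6.9) = 0.18208
P(4)/P(0) = (1.7×5.6×3.1×6.6)/(8.7×2.7×6.9×8.1) = 0.14836
P(5)/P(0) = (1.7×5.6×3.1×6.6×4.3)/(8.7×2.7×6.9×8.1×4.2) = 0.15190

Normalization: ∑ P(n) = 1
P(0) × (1.0000 + 0.19540 + 0.40528 + 0.18208 + 0.14836 + 0.15190) = 1
P(0) × 2.0830 = 1
P(0) = 1/2.0830 = 0.4801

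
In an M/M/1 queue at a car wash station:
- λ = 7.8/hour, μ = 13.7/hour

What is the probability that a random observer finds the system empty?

ρ = λ/μ = 7.8/13.7 = 0.5693
P(0) = 1 - ρ = 1 - 0.5693 = 0.4307
The server is idle 43.07% of the time.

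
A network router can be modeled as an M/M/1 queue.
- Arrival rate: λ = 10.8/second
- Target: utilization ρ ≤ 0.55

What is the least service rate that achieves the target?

ρ = λ/μ, so μ = λ/ρ
μ ≥ 10.8/0.55 = 19.6364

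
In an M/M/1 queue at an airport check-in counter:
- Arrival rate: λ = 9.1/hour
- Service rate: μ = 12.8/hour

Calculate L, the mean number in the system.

ρ = λ/μ = 9.1/12.8 = 0.7109
For M/M/1: L = λ/(μ-λ)
L = 9.1/(12.8-9.1) = 9.1/3.70
L = 2.4595 passengers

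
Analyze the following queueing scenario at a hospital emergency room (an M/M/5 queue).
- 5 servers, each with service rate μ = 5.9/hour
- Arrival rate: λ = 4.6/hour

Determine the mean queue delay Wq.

Traffic intensity: ρ = λ/(cμ) = 4.6/(5×5.9) = 0.1559
Since ρ = 0.1559 < 1, system is stable.
Offered load a = λ/μ = cρ = 4.6/5.9 = 0.7797
P₀ = [ Σₙ₌₀^4 aⁿ/n! + a^5/(5!(1-ρ)) ]⁻¹
Σ = a^0/0! + a^1/1! + a^2/2! + a^3/3! + a^4/4! = 1.0000 + 0.7797 + 0.3039 + 0.07899 + 0.01540 = 2.1780
a^5/(5!(1-ρ)) = 0.2881/(120 × 0.8441) = 0.002844
P₀ = 1/(2.1780 + 0.002844) = 0.4585
Lq = P₀·a^5·ρ / (5!(1-ρ)²) = 0.4585 × 0.2881 × 0.1559 / (120 × 0.7125) = 0.0002409
Wq = Lq/λ = 0.00024094/4.6 = 0.00005238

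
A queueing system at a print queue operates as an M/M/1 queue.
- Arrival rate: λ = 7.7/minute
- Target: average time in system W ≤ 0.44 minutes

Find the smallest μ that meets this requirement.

For M/M/1: W = 1/(μ-λ)
Need W ≤ 0.44, so 1/(μ-λ) ≤ 0.44
μ - λ ≥ 1/0.44 = 2.2727
μ ≥ 7.7 + 2.2727 = 9.9727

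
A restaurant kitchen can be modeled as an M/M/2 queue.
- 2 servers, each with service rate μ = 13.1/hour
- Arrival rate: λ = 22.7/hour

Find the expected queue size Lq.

Traffic intensity: ρ = λ/(cμ) = 22.7/(2×13.1) = 0.8664
Since ρ = 0.8664 < 1, system is stable.
Offered load a = λ/μ = cρ = 22.7/13.1 = 1.7328
P₀ = [ Σₙ₌₀^1 aⁿ/n! + a^2/(2!(1-ρ)) ]⁻¹
Σ = a^0/0! + a^1/1! = 1.0000 + 1.7328 = 2.7328
a^2/(2!(1-ρ)) = 3.00268/(2 × 0.133588) = 11.2386
P₀ = 1/(2.7328 + 11.2386) = 0.07157
Lq = P₀·a^2·ρ / (2!(1-ρ)²) = 0.071575 × 3.0027 × 0.86641 / (2 × 0.017846) = 5.2171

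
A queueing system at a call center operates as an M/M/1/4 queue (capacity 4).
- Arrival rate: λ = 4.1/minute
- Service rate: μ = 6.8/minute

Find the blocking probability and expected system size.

ρ = λ/μ = 4.1/6.8 = 0.60294
P₀ = (1-ρ)/(1-ρ^(K+1)) = (1-0.60294)/(1-0.60294^5) = 0.39706/0.92032 = 0.4314
P_K = P₀×ρ^K = 0.43144 × 0.60294^4 = 0.43144 × 0.13216 = 0.05702
Blocking probability P_4 = 0.05702 (5.70%)
L = ρ[1 - (K+1)ρ^K + Kρ^(K+1)] / [(1-ρ)(1-ρ^(K+1))]
L = 0.60294 × (1 - 5×0.13216 + 4×0.079684) / ((1 - 0.60294) × (1 - 0.079684)) = 1.0856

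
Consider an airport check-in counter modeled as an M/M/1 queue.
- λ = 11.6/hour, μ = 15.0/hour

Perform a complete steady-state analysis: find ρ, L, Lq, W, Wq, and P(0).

Step 1: ρ = λ/μ = 11.6/15.0 = 0.7733
Step 2: L = λ/(μ-λ) = 11.6/3.40 = 3.4118
Step 3: Lq = λ²/(μ(μ-λ)) = 134.56/(15.0×3.40) = 2.6384
Step 4: W = 1/(μ-λ) = 1/3.40 = 0.29412
Step 5: Wq = λ/(μ(μ-λ)) = 11.6/(15.0×3.40) = 0.2275
Step 6: P(0) = 1-ρ = 0.2267
Verify: L = λW = 11.6×0.29412 = 3.4118 ✔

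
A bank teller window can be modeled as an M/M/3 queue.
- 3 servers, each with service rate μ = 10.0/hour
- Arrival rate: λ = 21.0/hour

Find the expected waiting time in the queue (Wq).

Traffic intensity: ρ = λ/(cμ) = 21.0/(3×10.0) = 0.7000
Since ρ = 0.7000 < 1, system is stable.
Offered load a = λ/μ = cρ = 21.0/10.0 = 2.1000
P₀ = [ Σₙ₌₀^2 aⁿ/n! + a^3/(3!(1-ρ)) ]⁻¹
Σ = a^0/0! + a^1/1! + a^2/2! = 1.0000 + 2.1000 + 2.2050 = 5.3050
a^3/(3!(1-ρ)) = 9.2610/(6 × 0.3000) = 5.1450
P₀ = 1/(5.3050 + 5.1450) = 0.09569
Lq = P₀·a^3·ρ / (3!(1-ρ)²) = 0.09569 × 9.2610 × 0.7000 / (6 × 0.09000) = 1.1488
Wq = Lq/λ = 1.1488/21.0 = 0.05470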